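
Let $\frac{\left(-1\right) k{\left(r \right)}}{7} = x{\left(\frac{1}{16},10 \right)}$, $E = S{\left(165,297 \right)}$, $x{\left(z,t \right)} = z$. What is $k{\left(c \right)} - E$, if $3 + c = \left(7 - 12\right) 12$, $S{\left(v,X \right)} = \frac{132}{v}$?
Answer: $- \frac{99}{80} \approx -1.2375$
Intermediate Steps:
$E = \frac{4}{5}$ ($E = \frac{132}{165} = 132 \cdot \frac{1}{165} = \frac{4}{5} \approx 0.8$)
$c = -63$ ($c = -3 + \left(7 - 12\right) 12 = -3 - 60 = -63$)
$k{\left(r \right)} = - \frac{7}{16}$
$k{\left(c \right)} - E = - \frac{7}{16} - \frac{4}{5} = - \frac{99}{80}$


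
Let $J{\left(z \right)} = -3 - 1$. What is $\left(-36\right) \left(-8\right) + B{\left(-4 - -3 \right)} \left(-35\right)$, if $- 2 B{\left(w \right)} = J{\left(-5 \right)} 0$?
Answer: $288$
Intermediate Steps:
$J{\left(z \right)} = -4$ ($J{\left(z \right)} = -3 - 1 = -4$)
$B{\left(w \right)} = 0$ ($B{\left(w \right)} = - \frac{\left(-4\right) 0}{2} = \left(- \frac{1}{2}\right) 0 = 0$)
$\left(-36\right) \left(-8\right) + B{\left(-4 - -3 \right)} \left(-35\right) = \left(-36\right) \left(-8\right) + 0 \left(-35\right) = 288 + 0 = 288$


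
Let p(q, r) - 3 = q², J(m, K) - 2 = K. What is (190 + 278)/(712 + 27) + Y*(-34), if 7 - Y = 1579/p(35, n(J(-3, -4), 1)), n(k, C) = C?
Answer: -87867219/453746 ≈ -193.65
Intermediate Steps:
J(m, K) = 2 + K
p(q, r) = 3 + q²
Y = 7017/1228 (Y = 7 - 1579/(3 + 35²) = 7 - 1579/(3 + 1225) = 7 - 1579/1228 = 7017/1228 ≈ 5.7142)
(190 + 278)/(712 + 27) + Y*(-34) = (190 + 278)/(712 + 27) + (7017/1228)*(-34) = 468/739 - 119289/614 = -87867219/453746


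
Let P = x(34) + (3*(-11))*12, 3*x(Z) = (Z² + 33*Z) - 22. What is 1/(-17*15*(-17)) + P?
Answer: 1543261/4335 ≈ 356.00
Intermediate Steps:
x(Z) = -22/3 + 11*Z + Z²/3 (x(Z) = ((Z² + 33*Z) - 22)/3 = (-22 + Z² + 33*Z)/3 = -22/3 + 11*Z + Z²/3)
P = 356 (P = (-22/3 + 11*34 + (⅓)*34²) + (3*(-11))*12 = (-22/3 + 374 + (⅓)*1156) - 33*12 = (-22/3 + 374 + 1156/3) - 396 = 752 - 396 = 356)
1/(-17*15*(-17)) + P = 1/(-17*15*(-17)) + 356 = 1/(-255*(-17)) + 356 = 1/4335 + 356 = 1543261/4335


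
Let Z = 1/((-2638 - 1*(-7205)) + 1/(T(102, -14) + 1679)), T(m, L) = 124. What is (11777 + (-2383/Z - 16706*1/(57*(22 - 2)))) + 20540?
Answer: -3717179102003/342570 ≈ -1.0851e+7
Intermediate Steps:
Z = 1803/8234302 (Z = 1/((-2638 - 1*(-7205)) + 1/(124 + 1679)) = 1/((-2638 + 7205) + 1/1803) = 1/(4567 + 1/1803) = 1/(8234302/1803) = 1803/8234302 ≈ 0.00021896)
(11777 + (-2383/Z - 16706*1/(57*(22 - 2)))) + 20540 = (11777 + (-2383/1803/8234302 - 16706*1/(57*(22 - 2)))) + 20540 = (11777 + (-2383*8234302/1803 - 16706/(57*20))) + 20540 = (11777 + (-19622341666/1803 - 16706/1140)) + 20540 = (11777 + (-19622341666/1803 - 16706*1/1140)) + 20540 = (11777 + (-19622341666/1803 - 8353/570)) + 20540 = (11777 - 3728249936693/342570) + 20540 = -3724215489803/342570 + 20540 = -3717179102003/342570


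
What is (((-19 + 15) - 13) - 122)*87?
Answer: -12093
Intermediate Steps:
(((-19 + 15) - 13) - 122)*87 = ((-4 - 13) - 122)*87 = (-17 - 122)*87 = -139*87 = -12093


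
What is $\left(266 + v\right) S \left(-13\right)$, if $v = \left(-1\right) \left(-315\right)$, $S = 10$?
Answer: $-75530$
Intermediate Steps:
$v = 315$
$\left(266 + v\right) S \left(-13\right) = \left(266 + 315\right) 10 \left(-13\right) = 581 \left(-130\right) = -75530$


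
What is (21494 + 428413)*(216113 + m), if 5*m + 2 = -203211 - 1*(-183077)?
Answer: 477094430103/5 ≈ 9.5419e+10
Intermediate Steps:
m = -20136/5 (m = -2/5 + (-203211 - 1*(-183077))/5 = -2/5 + (-203211 + 183077)/5 = -2/5 + (1/5)*(-20134) = -2/5 - 20134/5 = -20136/5 ≈ -4027.2)
(21494 + 428413)*(216113 + m) = (21494 + 428413)*(216113 - 20136/5) = 449907*(1060429/5) = 477094430103/5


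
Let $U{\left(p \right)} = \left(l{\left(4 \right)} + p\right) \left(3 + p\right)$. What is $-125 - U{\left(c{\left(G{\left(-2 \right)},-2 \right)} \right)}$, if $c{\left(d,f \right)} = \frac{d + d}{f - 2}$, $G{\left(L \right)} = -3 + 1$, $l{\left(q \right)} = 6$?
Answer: $-153$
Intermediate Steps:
$G{\left(L \right)} = -2$
$c{\left(d,f \right)} = \frac{2 d}{-2 + f}$
$U{\left(p \right)} = \left(3 + p\right) \left(6 + p\right)$ ($U{\left(p \right)} = \left(6 + p\right) \left(3 + p\right) = \left(3 + p\right) \left(6 + p\right)$)
$-125 - U{\left(c{\left(G{\left(-2 \right)},-2 \right)} \right)} = -125 - \left(18 + \left(2 \left(-2\right) \frac{1}{-2 - 2}\right)^{2} + 9 \cdot 2 \left(-2\right) \frac{1}{-2 - 2}\right) = -125 - \left(18 + \left(2 \left(-2\right) \frac{1}{-4}\right)^{2} + 9 \cdot 2 \left(-2\right) \frac{1}{-4}\right) = -125 - \left(18 + \left(2 \left(-2\right) \left(- \frac{1}{4}\right)\right)^{2} + 9 \cdot 2 \left(-2\right) \left(- \frac{1}{4}\right)\right) = -125 - \left(18 + 1^{2} + 9 \cdot 1\right) = -125 - \left(18 + 1 + 9\right) = -125 - 28 = -153$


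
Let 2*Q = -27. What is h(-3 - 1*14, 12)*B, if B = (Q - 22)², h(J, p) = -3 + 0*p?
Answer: -15123/4 ≈ -3780.8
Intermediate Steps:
Q = -27/2 (Q = (½)*(-27) = -27/2 ≈ -13.500)
h(J, p) = -3 (h(J, p) = -3 + 0 = -3)
B = 5041/4 (B = (-27/2 - 22)² = (-71/2)² = 5041/4 ≈ 1260.3)
h(-3 - 1*14, 12)*B = -3*5041/4 = -15123/4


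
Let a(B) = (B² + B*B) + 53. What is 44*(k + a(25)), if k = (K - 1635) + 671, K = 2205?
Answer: 111936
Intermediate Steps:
k = 1241 (k = (2205 - 1635) + 671 = 570 + 671 = 1241)
a(B) = 53 + 2*B² (a(B) = (B² + B²) + 53 = 2*B² + 53 = 53 + 2*B²)
44*(k + a(25)) = 44*(1241 + (53 + 2*25²)) = 44*(1241 + (53 + 2*625)) = 44*(1241 + (53 + 1250)) = 44*(1241 + 1303) = 44*2544 = 111936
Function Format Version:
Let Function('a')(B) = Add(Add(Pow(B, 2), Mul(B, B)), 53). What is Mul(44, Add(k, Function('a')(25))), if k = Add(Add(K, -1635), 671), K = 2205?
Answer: 111936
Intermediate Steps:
k = 1241 (k = Add(Add(2205, -1635), 671) = Add(570, 671) = 1241)
Function('a')(B) = Add(53, Mul(2, Pow(B, 2))) (Function('a')(B) = Add(Add(Pow(B, 2), Pow(B, 2)), 53) = Add(Mul(2, Pow(B, 2)), 53) = Add(53, Mul(2, Pow(B, 2))))
Mul(44, Add(k, Function('a')(25))) = Mul(44, Add(1241, Add(53, Mul(2, Pow(25, 2))))) = Mul(44, Add(1241, Add(53, Mul(2, 625)))) = Mul(44, Add(1241, Add(53, 1250))) = Mul(44, Add(1241, 1303)) = Mul(44, 2544) = 111936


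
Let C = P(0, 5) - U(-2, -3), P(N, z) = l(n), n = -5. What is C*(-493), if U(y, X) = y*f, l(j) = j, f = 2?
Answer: 493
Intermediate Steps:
P(N, z) = -5
U(y, X) = 2*y (U(y, X) = y*2 = 2*y)
C = -1 (C = -5 - 2*(-2) = -5 - 1*(-4) = -5 + 4 = -1)
C*(-493) = -1*(-493) = 493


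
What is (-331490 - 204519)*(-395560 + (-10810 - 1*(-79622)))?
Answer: 175139868732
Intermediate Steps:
(-331490 - 204519)*(-395560 + (-10810 - 1*(-79622))) = -536009*(-395560 + (-10810 + 79622)) = -536009*(-395560 + 68812) = -536009*(-326748) = 175139868732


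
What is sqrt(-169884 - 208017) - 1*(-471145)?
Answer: 471145 + 3*I*sqrt(41989) ≈ 4.7115e+5 + 614.74*I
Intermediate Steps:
sqrt(-169884 - 208017) - 1*(-471145) = sqrt(-377901) + 471145 = 3*I*sqrt(41989) + 471145 = 471145 + 3*I*sqrt(41989)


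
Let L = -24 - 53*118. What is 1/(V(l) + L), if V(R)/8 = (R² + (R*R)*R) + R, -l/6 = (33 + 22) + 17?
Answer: -1/643489286 ≈ -1.5540e-9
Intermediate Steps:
l = -432 (l = -6*((33 + 22) + 17) = -6*(55 + 17) = -6*72 = -432)
L = -6278 (L = -24 - 6254 = -6278)
V(R) = 8*R + 8*R² + 8*R³ (V(R) = 8*((R² + (R*R)*R) + R) = 8*((R² + R²*R) + R) = 8*((R² + R³) + R) = 8*(R + R² + R³) = 8*R + 8*R² + 8*R³)
1/(V(l) + L) = 1/(8*(-432)*(1 - 432 + (-432)²) - 6278) = 1/(8*(-432)*(1 - 432 + 186624) - 6278) = 1/(8*(-432)*186193 - 6278) = 1/(-643483008 - 6278) = 1/(-643489286) = -1/643489286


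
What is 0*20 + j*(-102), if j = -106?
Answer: 10812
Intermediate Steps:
0*20 + j*(-102) = 0*20 - 106*(-102) = 0 + 10812 = 10812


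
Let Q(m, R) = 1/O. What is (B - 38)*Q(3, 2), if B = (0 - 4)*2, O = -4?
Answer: 23/2 ≈ 11.500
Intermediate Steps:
Q(m, R) = -1/4 (Q(m, R) = 1/(-4) = -1/4)
B = -8 (B = -4*2 = -8)
(B - 38)*Q(3, 2) = (-8 - 38)*(-1/4) = -46*(-1/4) = 23/2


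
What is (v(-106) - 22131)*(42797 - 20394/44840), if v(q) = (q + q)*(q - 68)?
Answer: 14159319999051/22420 ≈ 6.3155e+8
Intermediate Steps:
v(q) = 2*q*(-68 + q) (v(q) = (2*q)*(-68 + q) = 2*q*(-68 + q))
(v(-106) - 22131)*(42797 - 20394/44840) = (2*(-106)*(-68 - 106) - 22131)*(42797 - 20394/44840) = (2*(-106)*(-174) - 22131)*(42797 - 20394*1/44840) = (36888 - 22131)*(42797 - 10197/22420) = 14757*(959498543/22420) = 14159319999051/22420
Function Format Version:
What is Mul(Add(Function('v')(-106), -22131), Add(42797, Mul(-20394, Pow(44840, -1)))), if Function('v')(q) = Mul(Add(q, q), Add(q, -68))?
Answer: Rational(14159319999051, 22420) ≈ 6.3155e+8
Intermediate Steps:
Function('v')(q) = Mul(2, q, Add(-68, q)) (Function('v')(q) = Mul(Mul(2, q), Add(-68, q)) = Mul(2, q, Add(-68, q)))
Mul(Add(Function('v')(-106), -22131), Add(42797, Mul(-20394, Pow(44840, -1)))) = Mul(Add(Mul(2, -106, Add(-68, -106)), -22131), Add(42797, Mul(-20394, Pow(44840, -1)))) = Mul(Add(Mul(2, -106, -174), -22131), Add(42797, Mul(-20394, Rational(1, 44840)))) = Mul(Add(36888, -22131), Add(42797, Rational(-10197, 22420))) = Mul(14757, Rational(959498543, 22420)) = Rational(14159319999051, 22420)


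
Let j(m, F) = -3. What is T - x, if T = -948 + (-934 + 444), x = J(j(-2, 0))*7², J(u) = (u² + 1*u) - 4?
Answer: -1536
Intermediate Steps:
J(u) = -4 + u + u² (J(u) = (u² + u) - 4 = (u + u²) - 4 = -4 + u + u²)
x = 98 (x = (-4 - 3 + (-3)²)*7² = (-4 - 3 + 9)*49 = 2*49 = 98)
T = -1438 (T = -948 - 490 = -1438)
T - x = -1438 - 1*98 = -1438 - 98 = -1536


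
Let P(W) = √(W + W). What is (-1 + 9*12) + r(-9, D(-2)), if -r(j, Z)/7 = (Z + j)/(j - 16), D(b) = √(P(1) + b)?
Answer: 2612/25 + 7*√(-2 + √2)/25 ≈ 104.48 + 0.2143*I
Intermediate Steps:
P(W) = √2*√W (P(W) = √(2*W) = √2*√W)
D(b) = √(b + √2) (D(b) = √(√2*√1 + b) = √(√2*1 + b) = √(√2 + b) = √(b + √2))
r(j, Z) = -7*(Z + j)/(-16 + j) (r(j, Z) = -7*(Z + j)/(j - 16) = -7*(Z + j)/(-16 + j))
(-1 + 9*12) + r(-9, D(-2)) = (-1 + 9*12) + 7*(-√(-2 + √2) - 1*(-9))/(-16 - 9) = (-1 + 108) + 7*(-√(-2 + √2) + 9)/(-25) = 107 + 7*(-1/25)*(9 - √(-2 + √2)) = 107 + (-63/25 + 7*√(-2 + √2)/25) = 2612/25 + 7*√(-2 + √2)/25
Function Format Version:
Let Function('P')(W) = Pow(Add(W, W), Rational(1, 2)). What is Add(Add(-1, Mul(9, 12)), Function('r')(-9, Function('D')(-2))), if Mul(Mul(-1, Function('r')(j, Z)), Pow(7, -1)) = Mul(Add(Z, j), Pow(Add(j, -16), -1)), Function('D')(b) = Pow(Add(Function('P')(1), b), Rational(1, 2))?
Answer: Add(Rational(2612, 25), Mul(Rational(7, 25), Pow(Add(-2, Pow(2, Rational(1, 2))), Rational(1, 2)))) ≈ Add(104.48, Mul(0.21430, I))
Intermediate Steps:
Function('P')(W) = Mul(Pow(2, Rational(1, 2)), Pow(W, Rational(1, 2))) (Function('P')(W) = Pow(Mul(2, W), Rational(1, 2)) = Mul(Pow(2, Rational(1, 2)), Pow(W, Rational(1, 2))))
Function('D')(b) = Pow(Add(b, Pow(2, Rational(1, 2))), Rational(1, 2)) (Function('D')(b) = Pow(Add(Mul(Pow(2, Rational(1, 2)), Pow(1, Rational(1, 2))), b), Rational(1, 2)) = Pow(Add(Mul(Pow(2, Rational(1, 2)), 1), b), Rational(1, 2)) = Pow(Add(Pow(2, Rational(1, 2)), b), Rational(1, 2)) = Pow(Add(b, Pow(2, Rational(1, 2))), Rational(1, 2)))
Function('r')(j, Z) = Mul(-7, Pow(Add(-16, j), -1), Add(Z, j)) (Function('r')(j, Z) = Mul(-7, Mul(Add(Z, j), Pow(Add(j, -16), -1))) = Mul(-7, Mul(Add(Z, j), Pow(Add(-16, j), -1))) = Mul(-7, Mul(Pow(Add(-16, j), -1), Add(Z, j))) = Mul(-7, Pow(Add(-16, j), -1), Add(Z, j)))
Add(Add(-1, Mul(9, 12)), Function('r')(-9, Function('D')(-2))) = Add(Add(-1, Mul(9, 12)), Mul(7, Pow(Add(-16, -9), -1), Add(Mul(-1, Pow(Add(-2, Pow(2, Rational(1, 2))), Rational(1, 2))), Mul(-1, -9)))) = Add(Add(-1, 108), Mul(7, Pow(-25, -1), Add(Mul(-1, Pow(Add(-2, Pow(2, Rational(1, 2))), Rational(1, 2))), 9))) = Add(107, Mul(7, Rational(-1, 25), Add(9, Mul(-1, Pow(Add(-2, Pow(2, Rational(1, 2))), Rational(1, 2)))))) = Add(107, Add(Rational(-63, 25), Mul(Rational(7, 25), Pow(Add(-2, Pow(2, Rational(1, 2))), Rational(1, 2))))) = Add(Rational(2612, 25), Mul(Rational(7, 25), Pow(Add(-2, Pow(2, Rational(1, 2))), Rational(1, 2))))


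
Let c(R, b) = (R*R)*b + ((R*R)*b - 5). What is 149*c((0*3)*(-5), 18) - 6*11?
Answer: -811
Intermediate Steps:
c(R, b) = -5 + 2*b*R² (c(R, b) = R²*b + (R²*b - 5) = b*R² + (b*R² - 5) = b*R² + (-5 + b*R²) = -5 + 2*b*R²)
149*c((0*3)*(-5), 18) - 6*11 = 149*(-5 + 2*18*((0*3)*(-5))²) - 6*11 = 149*(-5 + 2*18*(0*(-5))²) - 66 = 149*(-5 + 2*18*0²) - 66 = 149*(-5 + 2*18*0) - 66 = 149*(-5 + 0) - 66 = 149*(-5) - 66 = -745 - 66 = -811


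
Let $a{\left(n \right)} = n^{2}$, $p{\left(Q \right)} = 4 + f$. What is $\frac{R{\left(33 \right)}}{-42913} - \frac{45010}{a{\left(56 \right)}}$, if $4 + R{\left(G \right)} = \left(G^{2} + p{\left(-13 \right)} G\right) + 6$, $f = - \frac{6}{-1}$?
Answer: $- \frac{138283599}{9612512} \approx -14.386$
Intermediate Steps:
$f = 6$ ($f = \left(-6\right) \left(-1\right) = 6$)
$p{\left(Q \right)} = 10$ ($p{\left(Q \right)} = 4 + 6 = 10$)
$R{\left(G \right)} = 2 + G^{2} + 10 G$ ($R{\left(G \right)} = -4 + \left(\left(G^{2} + 10 G\right) + 6\right) = -4 + \left(6 + G^{2} + 10 G\right) = 2 + G^{2} + 10 G$)
$\frac{R{\left(33 \right)}}{-42913} - \frac{45010}{a{\left(56 \right)}} = \frac{2 + 33^{2} + 10 \cdot 33}{-42913} - \frac{45010}{56^{2}} = \left(2 + 1089 + 330\right) \left(- \frac{1}{42913}\right) - \frac{45010}{3136} = 1421 \left(- \frac{1}{42913}\right) - \frac{3215}{224} = - \frac{1421}{42913} - \frac{3215}{224} = - \frac{138283599}{9612512}$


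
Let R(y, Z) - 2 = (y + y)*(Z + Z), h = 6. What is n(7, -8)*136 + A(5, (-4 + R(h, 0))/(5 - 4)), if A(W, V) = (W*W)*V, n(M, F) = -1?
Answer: -186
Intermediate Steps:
R(y, Z) = 2 + 4*Z*y (R(y, Z) = 2 + (y + y)*(Z + Z) = 2 + (2*y)*(2*Z) = 2 + 4*Z*y)
A(W, V) = V*W**2 (A(W, V) = W**2*V = V*W**2)
n(7, -8)*136 + A(5, (-4 + R(h, 0))/(5 - 4)) = -1*136 + ((-4 + (2 + 4*0*6))/(5 - 4))*5**2 = -136 + ((-4 + (2 + 0))/1)*25 = -136 + ((-4 + 2)*1)*25 = -136 - 2*1*25 = -136 - 2*25 = -136 - 50 = -186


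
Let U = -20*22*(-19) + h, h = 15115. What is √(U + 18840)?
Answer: √42315 ≈ 205.71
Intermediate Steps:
U = 23475 (U = -20*22*(-19) + 15115 = -440*(-19) + 15115 = 8360 + 15115 = 23475)
√(U + 18840) = √(23475 + 18840) = √42315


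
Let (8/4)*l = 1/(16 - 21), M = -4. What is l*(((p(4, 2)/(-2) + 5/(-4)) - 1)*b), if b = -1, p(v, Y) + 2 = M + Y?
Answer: -1/40 ≈ -0.025000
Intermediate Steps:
p(v, Y) = -6 + Y (p(v, Y) = -2 + (-4 + Y) = -6 + Y)
l = -⅒ (l = 1/(2*(16 - 21)) = (½)/(-5) = (½)*(-⅕) = -⅒ ≈ -0.10000)
l*(((p(4, 2)/(-2) + 5/(-4)) - 1)*b) = -(((-6 + 2)/(-2) + 5/(-4)) - 1)*(-1)/10 = -((-4*(-½) + 5*(-¼)) - 1)*(-1)/10 = -((2 - 5/4) - 1)*(-1)/10 = -(¾ - 1)*(-1)/10 = -(-1)*(-1)/40 = -⅒*¼ = -1/40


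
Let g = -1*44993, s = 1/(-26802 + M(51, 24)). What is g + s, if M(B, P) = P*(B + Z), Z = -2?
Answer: -1152990619/25626 ≈ -44993.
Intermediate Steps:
M(B, P) = P*(-2 + B) (M(B, P) = P*(B - 2) = P*(-2 + B))
s = -1/25626 (s = 1/(-26802 + 24*(-2 + 51)) = 1/(-26802 + 24*49) = 1/(-26802 + 1176) = 1/(-25626) = -1/25626 ≈ -3.9023e-5)
g = -44993
g + s = -44993 - 1/25626 = -1152990619/25626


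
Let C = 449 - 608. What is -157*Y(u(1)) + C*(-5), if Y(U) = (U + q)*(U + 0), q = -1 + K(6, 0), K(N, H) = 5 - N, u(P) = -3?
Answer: -1560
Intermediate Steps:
C = -159
q = -2 (q = -1 + (5 - 1*6) = -1 + (5 - 6) = -1 - 1 = -2)
Y(U) = U*(-2 + U) (Y(U) = (U - 2)*(U + 0) = (-2 + U)*U = U*(-2 + U))
-157*Y(u(1)) + C*(-5) = -(-471)*(-2 - 3) - 159*(-5) = -(-471)*(-5) + 795 = -157*15 + 795 = -2355 + 795 = -1560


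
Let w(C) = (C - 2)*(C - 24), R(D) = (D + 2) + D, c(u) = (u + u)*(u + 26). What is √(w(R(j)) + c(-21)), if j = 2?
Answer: I*√282 ≈ 16.793*I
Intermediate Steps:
c(u) = 2*u*(26 + u) (c(u) = (2*u)*(26 + u) = 2*u*(26 + u))
R(D) = 2 + 2*D (R(D) = (2 + D) + D = 2 + 2*D)
w(C) = (-24 + C)*(-2 + C) (w(C) = (-2 + C)*(-24 + C) = (-24 + C)*(-2 + C))
√(w(R(j)) + c(-21)) = √((48 + (2 + 2*2)² - 26*(2 + 2*2)) + 2*(-21)*(26 - 21)) = √((48 + (2 + 4)² - 26*(2 + 4)) + 2*(-21)*5) = √((48 + 6² - 26*6) - 210) = √((48 + 36 - 156) - 210) = √(-72 - 210) = √(-282) = I*√282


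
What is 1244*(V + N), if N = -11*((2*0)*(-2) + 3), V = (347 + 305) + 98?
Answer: 891948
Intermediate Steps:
V = 750 (V = 652 + 98 = 750)
N = -33 (N = -11*(0*(-2) + 3) = -11*(0 + 3) = -11*3 = -33)
1244*(V + N) = 1244*(750 - 33) = 1244*717 = 891948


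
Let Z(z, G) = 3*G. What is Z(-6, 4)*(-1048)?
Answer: -12576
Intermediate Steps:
Z(-6, 4)*(-1048) = (3*4)*(-1048) = 12*(-1048) = -12576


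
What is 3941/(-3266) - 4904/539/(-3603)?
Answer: -7637472533/6342627522 ≈ -1.2041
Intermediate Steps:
3941/(-3266) - 4904/539/(-3603) = 3941*(-1/3266) - 4904*1/539*(-1/3603) = -3941/3266 - 4904/539*(-1/3603) = -3941/3266 + 4904/1942017 = -7637472533/6342627522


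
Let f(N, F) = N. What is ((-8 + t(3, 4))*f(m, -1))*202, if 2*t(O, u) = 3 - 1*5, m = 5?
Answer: -9090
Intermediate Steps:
t(O, u) = -1 (t(O, u) = (3 - 1*5)/2 = (3 - 5)/2 = (½)*(-2) = -1)
((-8 + t(3, 4))*f(m, -1))*202 = ((-8 - 1)*5)*202 = -9*5*202 = -45*202 = -9090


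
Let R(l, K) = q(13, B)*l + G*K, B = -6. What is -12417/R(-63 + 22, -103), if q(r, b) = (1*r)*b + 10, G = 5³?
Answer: 12417/10087 ≈ 1.2310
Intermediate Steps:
G = 125
q(r, b) = 10 + b*r (q(r, b) = r*b + 10 = b*r + 10 = 10 + b*r)
R(l, K) = -68*l + 125*K (R(l, K) = (10 - 6*13)*l + 125*K = (10 - 78)*l + 125*K = -68*l + 125*K)
-12417/R(-63 + 22, -103) = -12417/(-68*(-63 + 22) + 125*(-103)) = -12417/(-68*(-41) - 12875) = -12417/(2788 - 12875) = -12417/(-10087) = -12417*(-1/10087) = 12417/10087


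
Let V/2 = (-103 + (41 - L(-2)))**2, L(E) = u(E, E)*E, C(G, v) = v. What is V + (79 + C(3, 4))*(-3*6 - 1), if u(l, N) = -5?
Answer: 8791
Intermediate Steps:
L(E) = -5*E
V = 10368 (V = 2*(-103 + (41 - (-5)*(-2)))**2 = 2*(-103 + (41 - 1*10))**2 = 2*(-103 + (41 - 10))**2 = 2*(-103 + 31)**2 = 2*(-72)**2 = 2*5184 = 10368)
V + (79 + C(3, 4))*(-3*6 - 1) = 10368 + (79 + 4)*(-3*6 - 1) = 10368 + 83*(-18 - 1) = 10368 + 83*(-19) = 10368 - 1577 = 8791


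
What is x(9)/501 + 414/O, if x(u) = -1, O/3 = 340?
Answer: 34399/85170 ≈ 0.40389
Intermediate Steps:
O = 1020 (O = 3*340 = 1020)
x(9)/501 + 414/O = -1/501 + 414/1020 = -1*1/501 + 414*(1/1020) = -1/501 + 69/170 = 34399/85170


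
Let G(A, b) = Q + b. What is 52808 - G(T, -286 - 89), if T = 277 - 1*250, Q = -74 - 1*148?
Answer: 53405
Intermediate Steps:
Q = -222 (Q = -74 - 148 = -222)
T = 27 (T = 277 - 250 = 27)
G(A, b) = -222 + b
52808 - G(T, -286 - 89) = 52808 - (-222 + (-286 - 89)) = 52808 - (-222 - 375) = 52808 - 1*(-597) = 52808 + 597 = 53405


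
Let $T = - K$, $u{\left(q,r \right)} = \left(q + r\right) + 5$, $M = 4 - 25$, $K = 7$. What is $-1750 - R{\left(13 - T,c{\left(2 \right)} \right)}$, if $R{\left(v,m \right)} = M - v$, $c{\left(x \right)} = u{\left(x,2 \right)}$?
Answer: $-1709$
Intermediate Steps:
$M = -21$
$u{\left(q,r \right)} = 5 + q + r$
$c{\left(x \right)} = 7 + x$ ($c{\left(x \right)} = 5 + x + 2 = 7 + x$)
$T = -7$ ($T = \left(-1\right) 7 = -7$)
$R{\left(v,m \right)} = -21 - v$
$-1750 - R{\left(13 - T,c{\left(2 \right)} \right)} = -1750 - \left(-21 - \left(13 - -7\right)\right) = -1750 - \left(-21 - \left(13 + 7\right)\right) = -1750 - \left(-21 - 20\right) = -1750 - -41 = -1750 + 41 = -1709$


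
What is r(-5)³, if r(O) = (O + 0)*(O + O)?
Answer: 125000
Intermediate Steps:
r(O) = 2*O² (r(O) = O*(2*O) = 2*O²)
r(-5)³ = (2*(-5)²)³ = (2*25)³ = 50³ = 125000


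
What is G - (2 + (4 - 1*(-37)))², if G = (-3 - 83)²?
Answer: 5547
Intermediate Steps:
G = 7396 (G = (-86)² = 7396)
G - (2 + (4 - 1*(-37)))² = 7396 - (2 + (4 - 1*(-37)))² = 7396 - (2 + (4 + 37))² = 7396 - (2 + 41)² = 7396 - 1*43² = 7396 - 1*1849 = 7396 - 1849 = 5547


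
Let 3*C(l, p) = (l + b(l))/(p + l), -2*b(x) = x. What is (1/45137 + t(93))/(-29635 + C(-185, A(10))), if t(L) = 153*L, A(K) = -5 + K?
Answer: -138726944784/288927488851 ≈ -0.48014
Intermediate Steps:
b(x) = -x/2
C(l, p) = l/(6*(l + p)) (C(l, p) = ((l - l/2)/(p + l))/3 = ((l/2)/(l + p))/3 = (l/(2*(l + p)))/3 = l/(6*(l + p)))
(1/45137 + t(93))/(-29635 + C(-185, A(10))) = (1/45137 + 153*93)/(-29635 + (⅙)*(-185)/(-185 + (-5 + 10))) = (1/45137 + 14229)/(-29635 + (⅙)*(-185)/(-185 + 5)) = 642254374/(45137*(-29635 + (⅙)*(-185)/(-180))) = 642254374/(45137*(-29635 + (⅙)*(-185)*(-1/180))) = 642254374/(45137*(-29635 + 37/216)) = 642254374/(45137*(-6401123/216)) = (642254374/45137)*(-216/6401123) = -138726944784/288927488851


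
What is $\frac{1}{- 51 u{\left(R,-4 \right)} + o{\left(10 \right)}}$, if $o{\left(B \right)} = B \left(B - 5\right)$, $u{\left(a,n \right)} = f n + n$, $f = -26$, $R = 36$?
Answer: $- \frac{1}{5050} \approx -0.00019802$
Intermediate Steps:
$u{\left(a,n \right)} = - 25 n$ ($u{\left(a,n \right)} = - 26 n + n = - 25 n$)
$o{\left(B \right)} = B \left(-5 + B\right)$
$\frac{1}{- 51 u{\left(R,-4 \right)} + o{\left(10 \right)}} = \frac{1}{- 51 \left(\left(-25\right) \left(-4\right)\right) + 10 \left(-5 + 10\right)} = \frac{1}{\left(-51\right) 100 + 10 \cdot 5} = \frac{1}{-5100 + 50} = \frac{1}{-5050} = - \frac{1}{5050}$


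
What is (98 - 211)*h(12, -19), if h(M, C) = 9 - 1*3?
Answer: -678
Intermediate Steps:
h(M, C) = 6 (h(M, C) = 9 - 3 = 6)
(98 - 211)*h(12, -19) = (98 - 211)*6 = -113*6 = -678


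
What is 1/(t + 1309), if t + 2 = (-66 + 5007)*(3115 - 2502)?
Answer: 1/3030140 ≈ 3.3002e-7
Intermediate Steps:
t = 3028831 (t = -2 + (-66 + 5007)*(3115 - 2502) = -2 + 4941*613 = -2 + 3028833 = 3028831)
1/(t + 1309) = 1/(3028831 + 1309) = 1/3030140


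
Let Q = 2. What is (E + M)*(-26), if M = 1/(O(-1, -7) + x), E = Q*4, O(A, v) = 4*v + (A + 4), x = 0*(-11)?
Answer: -5174/25 ≈ -206.96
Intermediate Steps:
x = 0
O(A, v) = 4 + A + 4*v (O(A, v) = 4*v + (4 + A) = 4 + A + 4*v)
E = 8 (E = 2*4 = 8)
M = -1/25 (M = 1/((4 - 1 + 4*(-7)) + 0) = 1/((4 - 1 - 28) + 0) = 1/(-25 + 0) = 1/(-25) = -1/25 ≈ -0.040000)
(E + M)*(-26) = (8 - 1/25)*(-26) = (199/25)*(-26) = -5174/25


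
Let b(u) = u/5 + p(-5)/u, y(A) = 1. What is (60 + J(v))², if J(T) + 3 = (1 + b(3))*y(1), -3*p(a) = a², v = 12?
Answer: 6310144/2025 ≈ 3116.1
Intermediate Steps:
p(a) = -a²/3
b(u) = -25/(3*u) + u/5 (b(u) = u/5 + (-⅓*(-5)²)/u = u*(⅕) + (-⅓*25)/u = u/5 - 25/(3*u) = -25/(3*u) + u/5)
J(T) = -188/45 (J(T) = -3 + (1 + (-25/3/3 + (⅕)*3))*1 = -3 + (1 + (-25/3*⅓ + ⅗))*1 = -3 + (1 + (-25/9 + ⅗))*1 = -3 + (1 - 98/45)*1 = -3 - 53/45*1 = -3 - 53/45 = -188/45)
(60 + J(v))² = (60 - 188/45)² = (2512/45)² = 6310144/2025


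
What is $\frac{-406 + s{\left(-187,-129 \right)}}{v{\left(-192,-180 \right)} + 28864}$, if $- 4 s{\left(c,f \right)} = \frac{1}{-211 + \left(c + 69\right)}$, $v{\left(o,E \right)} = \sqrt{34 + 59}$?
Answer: $- \frac{3855472720}{274099902587} + \frac{534295 \sqrt{93}}{1096399610348} \approx -0.014061$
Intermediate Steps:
$v{\left(o,E \right)} = \sqrt{93}$
$s{\left(c,f \right)} = - \frac{1}{4 \left(-142 + c\right)}$ ($s{\left(c,f \right)} = - \frac{1}{4 \left(-211 + \left(c + 69\right)\right)} = - \frac{1}{4 \left(-211 + \left(69 + c\right)\right)} = - \frac{1}{4 \left(-142 + c\right)}$)
$\frac{-406 + s{\left(-187,-129 \right)}}{v{\left(-192,-180 \right)} + 28864} = \frac{-406 - \frac{1}{-568 + 4 \left(-187\right)}}{\sqrt{93} + 28864} = \frac{-406 - \frac{1}{-568 - 748}}{28864 + \sqrt{93}} = \frac{-406 - \frac{1}{-1316}}{28864 + \sqrt{93}} = \frac{-406 - - \frac{1}{1316}}{28864 + \sqrt{93}} = \frac{-406 + \frac{1}{1316}}{28864 + \sqrt{93}} = - \frac{534295}{1316 \left(28864 + \sqrt{93}\right)}$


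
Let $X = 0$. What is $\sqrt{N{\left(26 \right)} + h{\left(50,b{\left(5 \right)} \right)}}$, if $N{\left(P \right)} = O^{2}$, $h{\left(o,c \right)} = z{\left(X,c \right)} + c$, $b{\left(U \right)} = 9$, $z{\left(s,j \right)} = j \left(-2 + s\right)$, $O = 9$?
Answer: $6 \sqrt{2} \approx 8.4853$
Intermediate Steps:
$h{\left(o,c \right)} = - c$ ($h{\left(o,c \right)} = c \left(-2 + 0\right) + c = c \left(-2\right) + c = - 2 c + c = - c$)
$N{\left(P \right)} = 81$ ($N{\left(P \right)} = 9^{2} = 81$)
$\sqrt{N{\left(26 \right)} + h{\left(50,b{\left(5 \right)} \right)}} = \sqrt{81 - 9} = \sqrt{72} = 6 \sqrt{2}$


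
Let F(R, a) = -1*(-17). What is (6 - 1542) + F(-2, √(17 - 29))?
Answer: -1519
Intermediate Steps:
F(R, a) = 17
(6 - 1542) + F(-2, √(17 - 29)) = (6 - 1542) + 17 = -1536 + 17 = -1519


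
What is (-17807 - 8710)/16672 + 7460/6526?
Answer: -24338411/54400736 ≈ -0.44739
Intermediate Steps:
(-17807 - 8710)/16672 + 7460/6526 = -26517*1/16672 + 7460*(1/6526) = -26517/16672 + 3730/3263 = -24338411/54400736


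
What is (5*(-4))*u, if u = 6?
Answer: -120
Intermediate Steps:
(5*(-4))*u = (5*(-4))*6 = -20*6 = -120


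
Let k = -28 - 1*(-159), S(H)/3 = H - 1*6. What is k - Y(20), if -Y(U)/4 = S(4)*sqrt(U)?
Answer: 131 - 48*sqrt(5) ≈ 23.669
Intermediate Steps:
S(H) = -18 + 3*H (S(H) = 3*(H - 1*6) = 3*(H - 6) = 3*(-6 + H) = -18 + 3*H)
Y(U) = 24*sqrt(U) (Y(U) = -4*(-18 + 3*4)*sqrt(U) = -4*(-18 + 12)*sqrt(U) = -(-24)*sqrt(U) = 24*sqrt(U))
k = 131 (k = -28 + 159 = 131)
k - Y(20) = 131 - 24*sqrt(20) = 131 - 24*2*sqrt(5) = 131 - 48*sqrt(5)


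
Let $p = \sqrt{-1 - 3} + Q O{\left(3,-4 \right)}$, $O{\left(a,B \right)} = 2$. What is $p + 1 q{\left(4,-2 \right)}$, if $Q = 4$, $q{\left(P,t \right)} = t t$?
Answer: $12 + 2 i \approx 12.0 + 2.0 i$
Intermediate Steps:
$q{\left(P,t \right)} = t^{2}$
$p = 8 + 2 i$ ($p = \sqrt{-1 - 3} + 4 \cdot 2 = \sqrt{-4} + 8 = 2 i + 8 = 8 + 2 i \approx 8.0 + 2.0 i$)
$p + 1 q{\left(4,-2 \right)} = \left(8 + 2 i\right) + 1 \left(-2\right)^{2} = \left(8 + 2 i\right) + 1 \cdot 4 = \left(8 + 2 i\right) + 4 = 12 + 2 i$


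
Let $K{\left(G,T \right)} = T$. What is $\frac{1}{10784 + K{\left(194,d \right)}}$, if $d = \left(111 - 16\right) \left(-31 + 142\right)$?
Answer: $\frac{1}{21329} \approx 4.6885 \cdot 10^{-5}$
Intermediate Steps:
$d = 10545$ ($d = 95 \cdot 111 = 10545$)
$\frac{1}{10784 + K{\left(194,d \right)}} = \frac{1}{10784 + 10545} = \frac{1}{21329}$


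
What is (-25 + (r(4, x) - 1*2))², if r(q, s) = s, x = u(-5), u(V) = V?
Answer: 1024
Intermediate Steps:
x = -5
(-25 + (r(4, x) - 1*2))² = (-25 + (-5 - 1*2))² = (-25 + (-5 - 2))² = (-25 - 7)² = (-32)² = 1024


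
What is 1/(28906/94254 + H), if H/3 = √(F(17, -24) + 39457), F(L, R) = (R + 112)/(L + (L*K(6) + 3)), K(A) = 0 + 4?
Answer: -681126531/788709463309529 + 6662862387*√39458/788709463309529 ≈ 0.0016772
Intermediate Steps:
K(A) = 4
F(L, R) = (112 + R)/(3 + 5*L) (F(L, R) = (R + 112)/(L + (L*4 + 3)) = (112 + R)/(L + (4*L + 3)) = (112 + R)/(L + (3 + 4*L)) = (112 + R)/(3 + 5*L))
H = 3*√39458 (H = 3*√((112 - 24)/(3 + 5*17) + 39457) = 3*√(88/(3 + 85) + 39457) = 3*√(88/88 + 39457) = 3*√((1/88)*88 + 39457) = 3*√(1 + 39457) = 3*√39458 ≈ 595.92)
1/(28906/94254 + H) = 1/(28906/94254 + 3*√39458) = 1/(28906*(1/94254) + 3*√39458) = 1/(14453/47127 + 3*√39458)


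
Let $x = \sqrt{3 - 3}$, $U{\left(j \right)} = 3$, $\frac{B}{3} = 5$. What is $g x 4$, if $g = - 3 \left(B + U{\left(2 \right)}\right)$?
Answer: $0$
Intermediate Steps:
$B = 15$ ($B = 3 \cdot 5 = 15$)
$g = -54$ ($g = - 3 \left(15 + 3\right) = \left(-3\right) 18 = -54$)
$x = 0$ ($x = \sqrt{0} = 0$)
$g x 4 = \left(-54\right) 0 \cdot 4 = 0 \cdot 4 = 0$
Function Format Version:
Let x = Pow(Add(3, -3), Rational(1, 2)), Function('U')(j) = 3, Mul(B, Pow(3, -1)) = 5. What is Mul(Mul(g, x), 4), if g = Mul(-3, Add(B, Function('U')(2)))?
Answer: 0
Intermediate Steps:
B = 15 (B = Mul(3, 5) = 15)
g = -54 (g = Mul(-3, Add(15, 3)) = Mul(-3, 18) = -54)
x = 0 (x = Pow(0, Rational(1, 2)) = 0)
Mul(Mul(g, x), 4) = Mul(Mul(-54, 0), 4) = Mul(0, 4) = 0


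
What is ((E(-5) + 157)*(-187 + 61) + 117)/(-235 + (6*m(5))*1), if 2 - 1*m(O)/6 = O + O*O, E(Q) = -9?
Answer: 18531/1243 ≈ 14.908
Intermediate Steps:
m(O) = 12 - 6*O - 6*O² (m(O) = 12 - 6*(O + O*O) = 12 - 6*(O + O²) = 12 + (-6*O - 6*O²) = 12 - 6*O - 6*O²)
((E(-5) + 157)*(-187 + 61) + 117)/(-235 + (6*m(5))*1) = ((-9 + 157)*(-187 + 61) + 117)/(-235 + (6*(12 - 6*5 - 6*5²))*1) = (148*(-126) + 117)/(-235 + (6*(12 - 30 - 6*25))*1) = (-18648 + 117)/(-235 + (6*(12 - 30 - 150))*1) = -18531/(-235 + (6*(-168))*1) = -18531/(-235 - 1008*1) = -18531/(-235 - 1008) = -18531/(-1243) = -18531*(-1/1243) = 18531/1243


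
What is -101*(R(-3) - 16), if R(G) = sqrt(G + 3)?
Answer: 1616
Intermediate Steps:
R(G) = sqrt(3 + G)
-101*(R(-3) - 16) = -101*(sqrt(3 - 3) - 16) = -101*(sqrt(0) - 16) = -101*(0 - 16) = -101*(-16) = 1616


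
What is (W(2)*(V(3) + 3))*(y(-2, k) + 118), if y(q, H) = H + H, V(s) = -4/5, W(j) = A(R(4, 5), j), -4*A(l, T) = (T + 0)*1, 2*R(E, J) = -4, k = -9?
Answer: -110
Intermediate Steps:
R(E, J) = -2 (R(E, J) = (½)*(-4) = -2)
A(l, T) = -T/4 (A(l, T) = -(T + 0)/4 = -T/4)
W(j) = -j/4
V(s) = -⅘ (V(s) = -4*⅕ = -⅘)
y(q, H) = 2*H
(W(2)*(V(3) + 3))*(y(-2, k) + 118) = ((-¼*2)*(-⅘ + 3))*(2*(-9) + 118) = (-½*11/5)*(-18 + 118) = -11/10*100 = -110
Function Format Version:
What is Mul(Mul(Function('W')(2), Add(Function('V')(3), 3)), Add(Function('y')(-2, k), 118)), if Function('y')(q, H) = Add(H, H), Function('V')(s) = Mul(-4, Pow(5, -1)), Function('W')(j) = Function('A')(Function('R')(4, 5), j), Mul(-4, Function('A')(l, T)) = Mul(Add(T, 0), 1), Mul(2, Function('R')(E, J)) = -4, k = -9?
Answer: -110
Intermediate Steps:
Function('R')(E, J) = -2 (Function('R')(E, J) = Mul(Rational(1, 2), -4) = -2)
Function('A')(l, T) = Mul(Rational(-1, 4), T) (Function('A')(l, T) = Mul(Rational(-1, 4), Mul(Add(T, 0), 1)) = Mul(Rational(-1, 4), Mul(T, 1)) = Mul(Rational(-1, 4), T))
Function('W')(j) = Mul(Rational(-1, 4), j)
Function('V')(s) = Rational(-4, 5) (Function('V')(s) = Mul(-4, Rational(1, 5)) = Rational(-4, 5))
Function('y')(q, H) = Mul(2, H)
Mul(Mul(Function('W')(2), Add(Function('V')(3), 3)), Add(Function('y')(-2, k), 118)) = Mul(Mul(Mul(Rational(-1, 4), 2), Add(Rational(-4, 5), 3)), Add(Mul(2, -9), 118)) = Mul(Mul(Rational(-1, 2), Rational(11, 5)), Add(-18, 118)) = Mul(Rational(-11, 10), 100) = -110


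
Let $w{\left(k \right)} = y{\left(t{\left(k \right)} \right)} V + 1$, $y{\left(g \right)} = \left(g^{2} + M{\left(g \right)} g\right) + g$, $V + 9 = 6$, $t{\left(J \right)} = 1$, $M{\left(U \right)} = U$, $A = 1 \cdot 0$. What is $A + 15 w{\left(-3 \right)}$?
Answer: $-120$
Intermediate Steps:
$A = 0$
$V = -3$ ($V = -9 + 6 = -3$)
$y{\left(g \right)} = g + 2 g^{2}$ ($y{\left(g \right)} = \left(g^{2} + g g\right) + g = \left(g^{2} + g^{2}\right) + g = 2 g^{2} + g = g + 2 g^{2}$)
$w{\left(k \right)} = -8$ ($w{\left(k \right)} = 1 \left(1 + 2 \cdot 1\right) \left(-3\right) + 1 = 1 \left(1 + 2\right) \left(-3\right) + 1 = 1 \cdot 3 \left(-3\right) + 1 = 3 \left(-3\right) + 1 = -9 + 1 = -8$)
$A + 15 w{\left(-3 \right)} = 0 + 15 \left(-8\right) = 0 - 120 = -120$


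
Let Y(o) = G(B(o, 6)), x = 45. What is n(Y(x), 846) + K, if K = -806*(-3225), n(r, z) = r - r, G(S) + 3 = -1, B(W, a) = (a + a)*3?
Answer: 2599350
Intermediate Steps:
B(W, a) = 6*a (B(W, a) = (2*a)*3 = 6*a)
G(S) = -4 (G(S) = -3 - 1 = -4)
Y(o) = -4
n(r, z) = 0
K = 2599350
n(Y(x), 846) + K = 0 + 2599350 = 2599350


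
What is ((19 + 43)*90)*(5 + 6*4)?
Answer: 161820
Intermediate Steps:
((19 + 43)*90)*(5 + 6*4) = (62*90)*(5 + 24) = 5580*29 = 161820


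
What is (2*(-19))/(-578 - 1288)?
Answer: 19/933 ≈ 0.020364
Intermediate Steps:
(2*(-19))/(-578 - 1288) = -38/(-1866) = -1/1866*(-38) = 19/933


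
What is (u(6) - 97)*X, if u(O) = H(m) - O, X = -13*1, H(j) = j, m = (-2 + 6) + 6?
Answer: 1209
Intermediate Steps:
m = 10 (m = 4 + 6 = 10)
X = -13
u(O) = 10 - O
(u(6) - 97)*X = ((10 - 1*6) - 97)*(-13) = ((10 - 6) - 97)*(-13) = (4 - 97)*(-13) = -93*(-13) = 1209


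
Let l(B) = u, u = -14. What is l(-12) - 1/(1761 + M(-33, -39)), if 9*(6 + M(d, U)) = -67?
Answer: -220201/15728 ≈ -14.001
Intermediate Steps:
M(d, U) = -121/9 (M(d, U) = -6 + (⅑)*(-67) = -6 - 67/9 = -121/9)
l(B) = -14
l(-12) - 1/(1761 + M(-33, -39)) = -14 - 1/(1761 - 121/9) = -14 - 1/15728/9 = -14 - 1*9/15728 = -14 - 9/15728 = -220201/15728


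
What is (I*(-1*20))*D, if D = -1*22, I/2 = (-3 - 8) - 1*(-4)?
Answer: -6160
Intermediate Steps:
I = -14 (I = 2*((-3 - 8) - 1*(-4)) = 2*(-11 + 4) = 2*(-7) = -14)
D = -22
(I*(-1*20))*D = -(-14)*20*(-22) = -14*(-20)*(-22) = 280*(-22) = -6160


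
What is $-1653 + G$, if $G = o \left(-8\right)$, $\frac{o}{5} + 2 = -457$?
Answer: $16707$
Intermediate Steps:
$o = -2295$ ($o = -10 + 5 \left(-457\right) = -10 - 2285 = -2295$)
$G = 18360$ ($G = \left(-2295\right) \left(-8\right) = 18360$)
$-1653 + G = -1653 + 18360 = 16707$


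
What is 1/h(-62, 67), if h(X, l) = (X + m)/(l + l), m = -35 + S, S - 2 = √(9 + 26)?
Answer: -1273/899 - 67*√35/4495 ≈ -1.5042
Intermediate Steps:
S = 2 + √35 (S = 2 + √(9 + 26) = 2 + √35 ≈ 7.9161)
m = -33 + √35 (m = -35 + (2 + √35) = -33 + √35 ≈ -27.084)
h(X, l) = (-33 + X + √35)/(2*l) (h(X, l) = (X + (-33 + √35))/(l + l) = (-33 + X + √35)/((2*l)) = (-33 + X + √35)*(1/(2*l)) = (-33 + X + √35)/(2*l))
1/h(-62, 67) = 1/((½)*(-33 - 62 + √35)/67) = 1/((½)*(1/67)*(-95 + √35)) = 1/(-95/134 + √35/134)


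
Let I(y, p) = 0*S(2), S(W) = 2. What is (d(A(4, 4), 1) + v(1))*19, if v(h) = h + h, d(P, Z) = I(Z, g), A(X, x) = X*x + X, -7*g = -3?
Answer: 38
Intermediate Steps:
g = 3/7 (g = -⅐*(-3) = 3/7 ≈ 0.42857)
A(X, x) = X + X*x
I(y, p) = 0 (I(y, p) = 0*2 = 0)
d(P, Z) = 0
v(h) = 2*h
(d(A(4, 4), 1) + v(1))*19 = (0 + 2*1)*19 = (0 + 2)*19 = 2*19 = 38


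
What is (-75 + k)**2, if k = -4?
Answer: 6241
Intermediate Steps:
(-75 + k)**2 = (-75 - 4)**2 = (-79)**2 = 6241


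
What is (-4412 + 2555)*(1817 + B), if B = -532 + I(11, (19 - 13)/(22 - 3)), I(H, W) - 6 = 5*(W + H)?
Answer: -47546628/19 ≈ -2.5025e+6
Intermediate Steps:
I(H, W) = 6 + 5*H + 5*W (I(H, W) = 6 + 5*(W + H) = 6 + 5*(H + W) = 6 + (5*H + 5*W) = 6 + 5*H + 5*W)
B = -8919/19 (B = -532 + (6 + 5*11 + 5*((19 - 13)/(22 - 3))) = -532 + (6 + 55 + 5*(6/19)) = -532 + (6 + 55 + 30/19) = -532 + 1189/19 = -8919/19 ≈ -469.42)
(-4412 + 2555)*(1817 + B) = (-4412 + 2555)*(1817 - 8919/19) = -1857*25604/19 = -47546628/19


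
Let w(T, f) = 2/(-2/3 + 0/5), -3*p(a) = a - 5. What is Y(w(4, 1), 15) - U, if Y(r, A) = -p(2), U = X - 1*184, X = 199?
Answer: -16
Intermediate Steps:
p(a) = 5/3 - a/3 (p(a) = -(a - 5)/3 = -(-5 + a)/3 = 5/3 - a/3)
w(T, f) = -3 (w(T, f) = 2/(-2*⅓ + 0*(⅕)) = 2/(-⅔ + 0) = 2/(-⅔) = 2*(-3/2) = -3)
U = 15 (U = 199 - 1*184 = 199 - 184 = 15)
Y(r, A) = -1 (Y(r, A) = -(5/3 - ⅓*2) = -(5/3 - ⅔) = -1*1 = -1)
Y(w(4, 1), 15) - U = -1 - 1*15 = -1 - 15 = -16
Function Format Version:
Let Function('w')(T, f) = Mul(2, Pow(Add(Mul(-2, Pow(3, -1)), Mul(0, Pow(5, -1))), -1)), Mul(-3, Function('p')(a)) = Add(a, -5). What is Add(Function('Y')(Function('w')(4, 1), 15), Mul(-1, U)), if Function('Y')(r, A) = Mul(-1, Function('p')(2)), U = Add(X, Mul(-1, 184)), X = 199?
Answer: -16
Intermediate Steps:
Function('p')(a) = Add(Rational(5, 3), Mul(Rational(-1, 3), a)) (Function('p')(a) = Mul(Rational(-1, 3), Add(a, -5)) = Mul(Rational(-1, 3), Add(-5, a)) = Add(Rational(5, 3), Mul(Rational(-1, 3), a)))
Function('w')(T, f) = -3 (Function('w')(T, f) = Mul(2, Pow(Add(Mul(-2, Rational(1, 3)), Mul(0, Rational(1, 5))), -1)) = Mul(2, Pow(Add(Rational(-2, 3), 0), -1)) = Mul(2, Pow(Rational(-2, 3), -1)) = Mul(2, Rational(-3, 2)) = -3)
U = 15 (U = Add(199, Mul(-1, 184)) = Add(199, -184) = 15)
Function('Y')(r, A) = -1 (Function('Y')(r, A) = Mul(-1, Add(Rational(5, 3), Mul(Rational(-1, 3), 2))) = Mul(-1, Add(Rational(5, 3), Rational(-2, 3))) = Mul(-1, 1) = -1)
Add(Function('Y')(Function('w')(4, 1), 15), Mul(-1, U)) = Add(-1, Mul(-1, 15)) = Add(-1, -15) = -16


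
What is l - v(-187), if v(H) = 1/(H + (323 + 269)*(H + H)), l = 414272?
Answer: 91800603841/221595 ≈ 4.1427e+5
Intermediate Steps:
v(H) = 1/(1185*H) (v(H) = 1/(H + 592*(2*H)) = 1/(H + 1184*H) = 1/(1185*H))
l - v(-187) = 414272 - 1/(1185*(-187)) = 414272 - (-1)/(1185*187) = 414272 - 1*(-1/221595) = 414272 + 1/221595 = 91800603841/221595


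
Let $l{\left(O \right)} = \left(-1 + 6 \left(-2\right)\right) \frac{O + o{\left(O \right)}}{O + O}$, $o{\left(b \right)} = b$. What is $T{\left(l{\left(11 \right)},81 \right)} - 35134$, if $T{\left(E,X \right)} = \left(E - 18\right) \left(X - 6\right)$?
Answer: $-37459$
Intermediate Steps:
$l{\left(O \right)} = -13$ ($l{\left(O \right)} = \left(-1 + 6 \left(-2\right)\right) \frac{O + O}{O + O} = \left(-1 - 12\right) \frac{2 O}{2 O} = - 13 \cdot 2 O \frac{1}{2 O} = \left(-13\right) 1 = -13$)
$T{\left(E,X \right)} = \left(-18 + E\right) \left(-6 + X\right)$
$T{\left(l{\left(11 \right)},81 \right)} - 35134 = \left(108 - 1458 - -78 - 1053\right) - 35134 = \left(108 - 1458 + 78 - 1053\right) - 35134 = -2325 - 35134 = -37459$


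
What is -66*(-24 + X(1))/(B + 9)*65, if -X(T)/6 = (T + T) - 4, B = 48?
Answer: 17160/19 ≈ 903.16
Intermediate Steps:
X(T) = 24 - 12*T (X(T) = -6*((T + T) - 4) = -6*(2*T - 4) = -6*(-4 + 2*T) = 24 - 12*T)
-66*(-24 + X(1))/(B + 9)*65 = -66*(-24 + (24 - 12*1))/(48 + 9)*65 = -66*(-24 + (24 - 12))/57*65 = -66*(-24 + 12)/57*65 = -(-792)/57*65 = -66*(-4/19)*65 = (264/19)*65 = 17160/19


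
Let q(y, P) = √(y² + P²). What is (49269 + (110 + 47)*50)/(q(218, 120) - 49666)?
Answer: -1418436127/1233324816 - 57119*√15481/1233324816 ≈ -1.1559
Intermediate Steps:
q(y, P) = √(P² + y²)
(49269 + (110 + 47)*50)/(q(218, 120) - 49666) = (49269 + (110 + 47)*50)/(√(120² + 218²) - 49666) = (49269 + 157*50)/(√(14400 + 47524) - 49666) = (49269 + 7850)/(√61924 - 49666) = 57119/(2*√15481 - 49666) = 57119/(-49666 + 2*√15481)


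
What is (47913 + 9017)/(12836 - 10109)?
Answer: 56930/2727 ≈ 20.876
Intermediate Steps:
(47913 + 9017)/(12836 - 10109) = 56930/2727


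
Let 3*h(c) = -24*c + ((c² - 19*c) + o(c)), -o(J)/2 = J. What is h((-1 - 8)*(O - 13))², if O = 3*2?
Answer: 142884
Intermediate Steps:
o(J) = -2*J
O = 6
h(c) = -15*c + c²/3 (h(c) = (-24*c + ((c² - 19*c) - 2*c))/3 = (-24*c + (c² - 21*c))/3 = (c² - 45*c)/3 = -15*c + c²/3)
h((-1 - 8)*(O - 13))² = (((-1 - 8)*(6 - 13))*(-45 + (-1 - 8)*(6 - 13))/3)² = ((-9*(-7))*(-45 - 9*(-7))/3)² = ((⅓)*63*(-45 + 63))² = ((⅓)*63*18)² = 378² = 142884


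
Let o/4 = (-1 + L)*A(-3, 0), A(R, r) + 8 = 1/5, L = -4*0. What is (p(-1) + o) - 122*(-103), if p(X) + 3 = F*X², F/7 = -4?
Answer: 62831/5 ≈ 12566.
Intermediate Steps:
L = 0
F = -28 (F = 7*(-4) = -28)
A(R, r) = -39/5 (A(R, r) = -8 + 1/5 = -8 + ⅕ = -39/5)
p(X) = -3 - 28*X²
o = 156/5 (o = 4*((-1 + 0)*(-39/5)) = 4*(-1*(-39/5)) = 4*(39/5) = 156/5 ≈ 31.200)
(p(-1) + o) - 122*(-103) = ((-3 - 28*(-1)²) + 156/5) - 122*(-103) = ((-3 - 28*1) + 156/5) + 12566 = ((-3 - 28) + 156/5) + 12566 = (-31 + 156/5) + 12566 = ⅕ + 12566 = 62831/5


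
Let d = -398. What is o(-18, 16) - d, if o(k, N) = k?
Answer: 380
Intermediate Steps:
o(-18, 16) - d = -18 - 1*(-398) = -18 + 398 = 380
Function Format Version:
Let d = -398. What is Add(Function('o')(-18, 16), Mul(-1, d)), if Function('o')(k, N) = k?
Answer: 380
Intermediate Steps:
Add(Function('o')(-18, 16), Mul(-1, d)) = Add(-18, Mul(-1, -398)) = Add(-18, 398) = 380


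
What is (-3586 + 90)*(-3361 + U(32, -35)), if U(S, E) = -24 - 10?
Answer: 11868920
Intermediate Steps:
U(S, E) = -34
(-3586 + 90)*(-3361 + U(32, -35)) = (-3586 + 90)*(-3361 - 34) = -3496*(-3395) = 11868920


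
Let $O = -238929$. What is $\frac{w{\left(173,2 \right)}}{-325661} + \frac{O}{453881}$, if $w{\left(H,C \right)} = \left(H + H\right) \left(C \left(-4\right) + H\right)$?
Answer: $- \frac{103721923359}{147811340341} \approx -0.70172$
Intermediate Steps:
$w{\left(H,C \right)} = 2 H \left(H - 4 C\right)$ ($w{\left(H,C \right)} = 2 H \left(- 4 C + H\right) = 2 H \left(H - 4 C\right)$)
$\frac{w{\left(173,2 \right)}}{-325661} + \frac{O}{453881} = \frac{2 \cdot 173 \left(173 - 8\right)}{-325661} - \frac{238929}{453881} = 2 \cdot 173 \left(173 - 8\right) \left(- \frac{1}{325661}\right) - \frac{238929}{453881} = 2 \cdot 173 \cdot 165 \left(- \frac{1}{325661}\right) - \frac{238929}{453881} = 57090 \left(- \frac{1}{325661}\right) - \frac{238929}{453881} = - \frac{57090}{325661} - \frac{238929}{453881} = - \frac{103721923359}{147811340341}$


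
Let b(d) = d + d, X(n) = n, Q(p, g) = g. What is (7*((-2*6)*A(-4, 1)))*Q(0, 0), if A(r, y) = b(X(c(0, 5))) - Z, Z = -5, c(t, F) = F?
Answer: 0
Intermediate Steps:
b(d) = 2*d
A(r, y) = 15 (A(r, y) = 2*5 - 1*(-5) = 10 + 5 = 15)
(7*((-2*6)*A(-4, 1)))*Q(0, 0) = (7*(-2*6*15))*0 = (7*(-12*15))*0 = (7*(-180))*0 = -1260*0 = 0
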